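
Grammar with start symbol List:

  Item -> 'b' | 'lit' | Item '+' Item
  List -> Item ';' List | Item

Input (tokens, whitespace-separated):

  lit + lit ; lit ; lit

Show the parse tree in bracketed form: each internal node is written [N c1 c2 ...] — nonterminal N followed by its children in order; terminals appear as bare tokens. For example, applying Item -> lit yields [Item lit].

[List [Item [Item lit] + [Item lit]] ; [List [Item lit] ; [List [Item lit]]]]

List
Item ; List
Item + Item ; List
lit + Item ; List
lit + lit ; List
lit + lit ; Item ; List
lit + lit ; lit ; List
lit + lit ; lit ; Item
lit + lit ; lit ; lit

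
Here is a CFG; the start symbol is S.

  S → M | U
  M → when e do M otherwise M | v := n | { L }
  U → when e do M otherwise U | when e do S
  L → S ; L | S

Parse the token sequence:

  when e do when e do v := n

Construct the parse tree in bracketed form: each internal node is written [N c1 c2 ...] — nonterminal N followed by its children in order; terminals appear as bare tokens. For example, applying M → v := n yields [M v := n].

[S [U when e do [S [U when e do [S [M v := n]]]]]]

S
U
when e do S
when e do U
when e do when e do S
when e do when e do M
when e do when e do v := n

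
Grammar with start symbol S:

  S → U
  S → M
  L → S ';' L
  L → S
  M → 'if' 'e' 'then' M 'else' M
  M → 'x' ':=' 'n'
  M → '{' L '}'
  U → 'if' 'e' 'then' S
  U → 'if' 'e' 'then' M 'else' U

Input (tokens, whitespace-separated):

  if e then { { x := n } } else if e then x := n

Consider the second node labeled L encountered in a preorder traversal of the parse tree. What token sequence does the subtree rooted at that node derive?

[S [U if e then [M { [L [S [M { [L [S [M x := n]]] }]]] }] else [U if e then [S [M x := n]]]]]

x := n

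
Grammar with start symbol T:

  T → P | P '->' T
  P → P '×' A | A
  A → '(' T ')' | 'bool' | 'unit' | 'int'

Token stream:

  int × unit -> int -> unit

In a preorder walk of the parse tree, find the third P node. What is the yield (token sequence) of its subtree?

[T [P [P [A int]] × [A unit]] -> [T [P [A int]] -> [T [P [A unit]]]]]

int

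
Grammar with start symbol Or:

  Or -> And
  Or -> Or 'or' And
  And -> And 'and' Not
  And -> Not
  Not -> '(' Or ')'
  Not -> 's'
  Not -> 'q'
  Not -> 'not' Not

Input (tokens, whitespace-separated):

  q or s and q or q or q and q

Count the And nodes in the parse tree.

[Or [Or [Or [Or [And [Not q]]] or [And [And [Not s]] and [Not q]]] or [And [Not q]]] or [And [And [Not q]] and [Not q]]]

6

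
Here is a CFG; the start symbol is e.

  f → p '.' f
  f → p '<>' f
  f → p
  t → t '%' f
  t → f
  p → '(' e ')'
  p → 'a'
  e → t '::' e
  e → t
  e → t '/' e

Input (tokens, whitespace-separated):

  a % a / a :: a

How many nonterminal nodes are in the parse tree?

[e [t [t [f [p a]]] % [f [p a]]] / [e [t [f [p a]]] :: [e [t [f [p a]]]]]]

15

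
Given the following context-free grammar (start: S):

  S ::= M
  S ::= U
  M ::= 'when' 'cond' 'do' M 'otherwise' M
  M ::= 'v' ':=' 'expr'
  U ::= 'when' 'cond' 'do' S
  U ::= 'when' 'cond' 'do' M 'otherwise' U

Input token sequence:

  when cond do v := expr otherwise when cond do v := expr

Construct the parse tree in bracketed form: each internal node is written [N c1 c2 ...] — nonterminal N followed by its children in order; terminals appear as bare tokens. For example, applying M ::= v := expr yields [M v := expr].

[S [U when cond do [M v := expr] otherwise [U when cond do [S [M v := expr]]]]]

S
U
when cond do M otherwise U
when cond do v := expr otherwise U
when cond do v := expr otherwise when cond do S
when cond do v := expr otherwise when cond do M
when cond do v := expr otherwise when cond do v := expr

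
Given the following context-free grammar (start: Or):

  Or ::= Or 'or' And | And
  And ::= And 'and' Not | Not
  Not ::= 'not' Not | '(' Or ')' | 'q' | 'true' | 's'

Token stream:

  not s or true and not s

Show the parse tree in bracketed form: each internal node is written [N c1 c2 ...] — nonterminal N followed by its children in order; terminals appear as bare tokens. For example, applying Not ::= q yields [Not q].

[Or [Or [And [Not not [Not s]]]] or [And [And [Not true]] and [Not not [Not s]]]]

Or
Or or And
And or And
Not or And
not Not or And
not s or And
not s or And and Not
not s or Not and Not
not s or true and Not
not s or true and not Not
not s or true and not s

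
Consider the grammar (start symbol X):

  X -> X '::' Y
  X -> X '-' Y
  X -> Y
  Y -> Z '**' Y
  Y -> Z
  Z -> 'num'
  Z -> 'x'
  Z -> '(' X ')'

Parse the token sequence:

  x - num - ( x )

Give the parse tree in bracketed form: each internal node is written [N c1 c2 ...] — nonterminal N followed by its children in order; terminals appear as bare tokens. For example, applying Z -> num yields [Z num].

[X [X [X [Y [Z x]]] - [Y [Z num]]] - [Y [Z ( [X [Y [Z x]]] )]]]

X
X - Y
X - Y - Y
Y - Y - Y
Z - Y - Y
x - Y - Y
x - Z - Y
x - num - Y
x - num - Z
x - num - ( X )
x - num - ( Y )
x - num - ( Z )
x - num - ( x )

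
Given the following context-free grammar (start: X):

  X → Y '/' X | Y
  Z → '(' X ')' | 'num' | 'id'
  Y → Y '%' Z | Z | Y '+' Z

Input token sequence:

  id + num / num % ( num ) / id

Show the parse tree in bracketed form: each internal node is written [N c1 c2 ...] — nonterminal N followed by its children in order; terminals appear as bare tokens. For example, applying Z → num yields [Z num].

[X [Y [Y [Z id]] + [Z num]] / [X [Y [Y [Z num]] % [Z ( [X [Y [Z num]]] )]] / [X [Y [Z id]]]]]

X
Y / X
Y + Z / X
Z + Z / X
id + Z / X
id + num / X
id + num / Y / X
id + num / Y % Z / X
id + num / Z % Z / X
id + num / num % Z / X
id + num / num % ( X ) / X
id + num / num % ( Y ) / X
id + num / num % ( Z ) / X
id + num / num % ( num ) / X
id + num / num % ( num ) / Y
id + num / num % ( num ) / Z
id + num / num % ( num ) / id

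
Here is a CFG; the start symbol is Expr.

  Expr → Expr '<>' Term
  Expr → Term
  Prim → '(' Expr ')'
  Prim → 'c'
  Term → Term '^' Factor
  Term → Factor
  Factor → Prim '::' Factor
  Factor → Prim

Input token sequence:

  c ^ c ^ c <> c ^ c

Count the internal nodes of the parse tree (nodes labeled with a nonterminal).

17

[Expr [Expr [Term [Term [Term [Factor [Prim c]]] ^ [Factor [Prim c]]] ^ [Factor [Prim c]]]] <> [Term [Term [Factor [Prim c]]] ^ [Factor [Prim c]]]]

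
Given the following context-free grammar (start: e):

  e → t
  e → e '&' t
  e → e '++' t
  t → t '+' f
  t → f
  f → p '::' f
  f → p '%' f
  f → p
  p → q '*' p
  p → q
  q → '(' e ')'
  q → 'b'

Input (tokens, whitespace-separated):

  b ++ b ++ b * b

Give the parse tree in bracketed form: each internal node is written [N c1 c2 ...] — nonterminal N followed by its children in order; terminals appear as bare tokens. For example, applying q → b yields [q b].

e
e ++ t
e ++ t ++ t
t ++ t ++ t
f ++ t ++ t
p ++ t ++ t
q ++ t ++ t
b ++ t ++ t
b ++ f ++ t
b ++ p ++ t
b ++ q ++ t
b ++ b ++ t
b ++ b ++ f
b ++ b ++ p
b ++ b ++ q * p
b ++ b ++ b * p
b ++ b ++ b * q
b ++ b ++ b * b

[e [e [e [t [f [p [q b]]]]] ++ [t [f [p [q b]]]]] ++ [t [f [p [q b] * [p [q b]]]]]]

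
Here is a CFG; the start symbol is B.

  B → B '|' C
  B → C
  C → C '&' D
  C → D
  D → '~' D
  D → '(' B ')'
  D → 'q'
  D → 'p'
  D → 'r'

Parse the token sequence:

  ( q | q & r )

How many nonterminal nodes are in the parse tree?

11

[B [C [D ( [B [B [C [D q]]] | [C [C [D q]] & [D r]]] )]]]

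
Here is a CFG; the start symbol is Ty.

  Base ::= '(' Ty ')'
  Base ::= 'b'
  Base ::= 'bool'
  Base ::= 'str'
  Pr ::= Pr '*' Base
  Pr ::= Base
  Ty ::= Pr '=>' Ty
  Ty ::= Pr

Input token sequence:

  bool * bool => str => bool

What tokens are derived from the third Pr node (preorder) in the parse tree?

str

[Ty [Pr [Pr [Base bool]] * [Base bool]] => [Ty [Pr [Base str]] => [Ty [Pr [Base bool]]]]]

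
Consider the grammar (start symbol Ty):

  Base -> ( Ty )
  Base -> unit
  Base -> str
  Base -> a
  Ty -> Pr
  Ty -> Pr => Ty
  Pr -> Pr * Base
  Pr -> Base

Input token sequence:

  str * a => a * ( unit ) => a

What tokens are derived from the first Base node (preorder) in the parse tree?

[Ty [Pr [Pr [Base str]] * [Base a]] => [Ty [Pr [Pr [Base a]] * [Base ( [Ty [Pr [Base unit]]] )]] => [Ty [Pr [Base a]]]]]

str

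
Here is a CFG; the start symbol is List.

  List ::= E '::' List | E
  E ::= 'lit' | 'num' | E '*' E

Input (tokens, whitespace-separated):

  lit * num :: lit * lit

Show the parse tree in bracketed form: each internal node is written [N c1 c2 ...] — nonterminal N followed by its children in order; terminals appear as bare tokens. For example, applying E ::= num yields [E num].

[List [E [E lit] * [E num]] :: [List [E [E lit] * [E lit]]]]

List
E :: List
E * E :: List
lit * E :: List
lit * num :: List
lit * num :: E
lit * num :: E * E
lit * num :: lit * E
lit * num :: lit * lit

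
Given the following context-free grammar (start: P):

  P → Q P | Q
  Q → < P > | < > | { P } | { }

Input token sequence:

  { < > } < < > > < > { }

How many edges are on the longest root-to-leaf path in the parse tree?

[P [Q { [P [Q < >]] }] [P [Q < [P [Q < >]] >] [P [Q < >] [P [Q { }]]]]]

5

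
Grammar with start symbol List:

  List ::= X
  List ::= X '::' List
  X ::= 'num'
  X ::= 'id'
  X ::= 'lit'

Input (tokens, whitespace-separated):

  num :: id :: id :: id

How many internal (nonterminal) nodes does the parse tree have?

[List [X num] :: [List [X id] :: [List [X id] :: [List [X id]]]]]

8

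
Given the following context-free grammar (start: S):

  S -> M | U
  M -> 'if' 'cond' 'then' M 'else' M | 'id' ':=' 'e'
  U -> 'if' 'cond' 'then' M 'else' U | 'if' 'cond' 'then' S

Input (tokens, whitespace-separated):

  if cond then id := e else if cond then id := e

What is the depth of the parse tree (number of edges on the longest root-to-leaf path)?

5

[S [U if cond then [M id := e] else [U if cond then [S [M id := e]]]]]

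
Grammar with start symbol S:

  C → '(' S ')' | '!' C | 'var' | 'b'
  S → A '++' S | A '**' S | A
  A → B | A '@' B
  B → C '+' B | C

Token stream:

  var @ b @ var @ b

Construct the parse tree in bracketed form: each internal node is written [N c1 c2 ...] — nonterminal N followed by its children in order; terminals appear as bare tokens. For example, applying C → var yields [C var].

[S [A [A [A [A [B [C var]]] @ [B [C b]]] @ [B [C var]]] @ [B [C b]]]]

S
A
A @ B
A @ B @ B
A @ B @ B @ B
B @ B @ B @ B
C @ B @ B @ B
var @ B @ B @ B
var @ C @ B @ B
var @ b @ B @ B
var @ b @ C @ B
var @ b @ var @ B
var @ b @ var @ C
var @ b @ var @ b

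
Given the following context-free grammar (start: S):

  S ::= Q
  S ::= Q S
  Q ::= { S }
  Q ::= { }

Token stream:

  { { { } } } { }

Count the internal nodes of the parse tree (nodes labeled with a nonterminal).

8

[S [Q { [S [Q { [S [Q { }]] }]] }] [S [Q { }]]]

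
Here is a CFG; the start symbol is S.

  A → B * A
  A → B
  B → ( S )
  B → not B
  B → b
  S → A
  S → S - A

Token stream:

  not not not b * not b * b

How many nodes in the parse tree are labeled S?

1

[S [A [B not [B not [B not [B b]]]] * [A [B not [B b]] * [A [B b]]]]]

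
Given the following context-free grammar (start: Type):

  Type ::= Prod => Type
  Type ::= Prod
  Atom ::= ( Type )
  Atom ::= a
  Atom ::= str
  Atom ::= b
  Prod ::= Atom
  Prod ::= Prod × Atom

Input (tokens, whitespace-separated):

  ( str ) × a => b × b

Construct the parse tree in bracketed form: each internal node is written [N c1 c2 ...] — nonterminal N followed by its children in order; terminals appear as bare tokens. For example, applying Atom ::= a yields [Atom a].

Type
Prod => Type
Prod × Atom => Type
Atom × Atom => Type
( Type ) × Atom => Type
( Prod ) × Atom => Type
( Atom ) × Atom => Type
( str ) × Atom => Type
( str ) × a => Type
( str ) × a => Prod
( str ) × a => Prod × Atom
( str ) × a => Atom × Atom
( str ) × a => b × Atom
( str ) × a => b × b

[Type [Prod [Prod [Atom ( [Type [Prod [Atom str]]] )]] × [Atom a]] => [Type [Prod [Prod [Atom b]] × [Atom b]]]]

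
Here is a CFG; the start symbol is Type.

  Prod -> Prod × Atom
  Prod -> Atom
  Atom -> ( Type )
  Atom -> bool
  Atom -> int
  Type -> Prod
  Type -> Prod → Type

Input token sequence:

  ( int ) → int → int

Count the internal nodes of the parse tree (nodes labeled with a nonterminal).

12

[Type [Prod [Atom ( [Type [Prod [Atom int]]] )]] → [Type [Prod [Atom int]] → [Type [Prod [Atom int]]]]]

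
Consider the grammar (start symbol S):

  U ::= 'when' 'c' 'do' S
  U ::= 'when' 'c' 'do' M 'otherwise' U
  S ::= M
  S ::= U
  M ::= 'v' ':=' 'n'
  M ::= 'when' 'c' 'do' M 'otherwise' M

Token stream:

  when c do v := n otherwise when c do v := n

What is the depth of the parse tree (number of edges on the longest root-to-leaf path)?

[S [U when c do [M v := n] otherwise [U when c do [S [M v := n]]]]]

5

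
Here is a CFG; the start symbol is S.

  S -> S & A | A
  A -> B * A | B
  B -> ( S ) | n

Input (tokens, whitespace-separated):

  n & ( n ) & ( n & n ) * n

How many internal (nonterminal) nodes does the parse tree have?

[S [S [S [A [B n]]] & [A [B ( [S [A [B n]]] )]]] & [A [B ( [S [S [A [B n]]] & [A [B n]]] )] * [A [B n]]]]

20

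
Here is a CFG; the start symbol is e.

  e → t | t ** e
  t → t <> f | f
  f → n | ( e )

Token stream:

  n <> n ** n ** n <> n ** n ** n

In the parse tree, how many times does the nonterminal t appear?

7

[e [t [t [f n]] <> [f n]] ** [e [t [f n]] ** [e [t [t [f n]] <> [f n]] ** [e [t [f n]] ** [e [t [f n]]]]]]]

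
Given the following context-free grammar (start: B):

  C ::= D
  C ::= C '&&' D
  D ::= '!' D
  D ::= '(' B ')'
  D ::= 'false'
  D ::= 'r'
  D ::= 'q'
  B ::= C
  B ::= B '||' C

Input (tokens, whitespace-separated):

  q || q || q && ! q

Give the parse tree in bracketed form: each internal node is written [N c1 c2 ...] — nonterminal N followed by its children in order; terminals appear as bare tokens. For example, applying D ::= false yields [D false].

[B [B [B [C [D q]]] || [C [D q]]] || [C [C [D q]] && [D ! [D q]]]]

B
B || C
B || C || C
C || C || C
D || C || C
q || C || C
q || D || C
q || q || C
q || q || C && D
q || q || D && D
q || q || q && D
q || q || q && ! D
q || q || q && ! q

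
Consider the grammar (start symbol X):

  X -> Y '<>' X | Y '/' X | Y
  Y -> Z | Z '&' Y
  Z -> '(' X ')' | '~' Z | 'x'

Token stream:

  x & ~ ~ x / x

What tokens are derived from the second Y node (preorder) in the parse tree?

~ ~ x

[X [Y [Z x] & [Y [Z ~ [Z ~ [Z x]]]]] / [X [Y [Z x]]]]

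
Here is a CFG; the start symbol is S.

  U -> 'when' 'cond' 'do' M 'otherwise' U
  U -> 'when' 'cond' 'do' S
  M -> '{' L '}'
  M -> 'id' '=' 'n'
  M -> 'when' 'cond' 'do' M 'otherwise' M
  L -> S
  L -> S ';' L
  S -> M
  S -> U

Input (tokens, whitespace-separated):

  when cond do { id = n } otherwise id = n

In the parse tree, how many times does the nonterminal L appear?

1

[S [M when cond do [M { [L [S [M id = n]]] }] otherwise [M id = n]]]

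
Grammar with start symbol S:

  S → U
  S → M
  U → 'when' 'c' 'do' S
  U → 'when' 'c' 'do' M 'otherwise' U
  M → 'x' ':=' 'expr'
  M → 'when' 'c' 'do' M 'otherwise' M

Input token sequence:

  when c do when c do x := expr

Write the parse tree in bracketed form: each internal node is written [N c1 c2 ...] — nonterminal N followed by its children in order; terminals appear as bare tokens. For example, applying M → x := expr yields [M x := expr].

[S [U when c do [S [U when c do [S [M x := expr]]]]]]

S
U
when c do S
when c do U
when c do when c do S
when c do when c do M
when c do when c do x := expr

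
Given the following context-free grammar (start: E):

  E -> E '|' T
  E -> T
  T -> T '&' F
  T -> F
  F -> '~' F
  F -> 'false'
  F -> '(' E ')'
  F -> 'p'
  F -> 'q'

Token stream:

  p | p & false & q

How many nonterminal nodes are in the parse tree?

[E [E [T [F p]]] | [T [T [T [F p]] & [F false]] & [F q]]]

10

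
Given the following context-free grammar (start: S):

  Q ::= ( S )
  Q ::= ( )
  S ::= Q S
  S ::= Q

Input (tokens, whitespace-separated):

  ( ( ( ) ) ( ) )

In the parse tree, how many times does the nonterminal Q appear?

4

[S [Q ( [S [Q ( [S [Q ( )]] )] [S [Q ( )]]] )]]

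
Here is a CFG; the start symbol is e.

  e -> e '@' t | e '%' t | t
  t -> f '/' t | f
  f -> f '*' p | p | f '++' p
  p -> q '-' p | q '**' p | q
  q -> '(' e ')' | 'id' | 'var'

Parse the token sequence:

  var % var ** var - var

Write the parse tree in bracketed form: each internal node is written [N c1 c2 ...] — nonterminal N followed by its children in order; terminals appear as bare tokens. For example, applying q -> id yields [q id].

[e [e [t [f [p [q var]]]]] % [t [f [p [q var] ** [p [q var] - [p [q var]]]]]]]

e
e % t
t % t
f % t
p % t
q % t
var % t
var % f
var % p
var % q ** p
var % var ** p
var % var ** q - p
var % var ** var - p
var % var ** var - q
var % var ** var - var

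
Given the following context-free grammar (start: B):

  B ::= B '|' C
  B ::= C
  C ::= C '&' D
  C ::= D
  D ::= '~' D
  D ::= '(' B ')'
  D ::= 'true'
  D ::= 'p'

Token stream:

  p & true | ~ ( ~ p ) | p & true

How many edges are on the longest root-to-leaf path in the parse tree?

9

[B [B [B [C [C [D p]] & [D true]]] | [C [D ~ [D ( [B [C [D ~ [D p]]]] )]]]] | [C [C [D p]] & [D true]]]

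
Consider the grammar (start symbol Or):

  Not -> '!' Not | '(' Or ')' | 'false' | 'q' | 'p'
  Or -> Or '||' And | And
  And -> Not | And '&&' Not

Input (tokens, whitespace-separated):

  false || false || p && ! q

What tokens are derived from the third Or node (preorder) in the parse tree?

false

[Or [Or [Or [And [Not false]]] || [And [Not false]]] || [And [And [Not p]] && [Not ! [Not q]]]]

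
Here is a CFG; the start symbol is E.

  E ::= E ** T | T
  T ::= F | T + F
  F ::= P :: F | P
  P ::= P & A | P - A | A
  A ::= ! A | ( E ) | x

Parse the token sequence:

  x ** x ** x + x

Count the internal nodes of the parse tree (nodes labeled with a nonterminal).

[E [E [E [T [F [P [A x]]]]] ** [T [F [P [A x]]]]] ** [T [T [F [P [A x]]]] + [F [P [A x]]]]]

19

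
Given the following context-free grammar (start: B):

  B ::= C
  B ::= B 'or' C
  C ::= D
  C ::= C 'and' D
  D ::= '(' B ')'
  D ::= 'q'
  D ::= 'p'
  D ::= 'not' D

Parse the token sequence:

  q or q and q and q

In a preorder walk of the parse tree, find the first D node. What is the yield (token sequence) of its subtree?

q

[B [B [C [D q]]] or [C [C [C [D q]] and [D q]] and [D q]]]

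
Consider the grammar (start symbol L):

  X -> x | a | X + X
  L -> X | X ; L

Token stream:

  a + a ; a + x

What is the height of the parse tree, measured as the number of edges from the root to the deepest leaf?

[L [X [X a] + [X a]] ; [L [X [X a] + [X x]]]]

4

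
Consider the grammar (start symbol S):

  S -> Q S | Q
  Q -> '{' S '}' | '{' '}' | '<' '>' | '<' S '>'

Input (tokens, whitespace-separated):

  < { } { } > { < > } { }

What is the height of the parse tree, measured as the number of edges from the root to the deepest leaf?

5

[S [Q < [S [Q { }] [S [Q { }]]] >] [S [Q { [S [Q < >]] }] [S [Q { }]]]]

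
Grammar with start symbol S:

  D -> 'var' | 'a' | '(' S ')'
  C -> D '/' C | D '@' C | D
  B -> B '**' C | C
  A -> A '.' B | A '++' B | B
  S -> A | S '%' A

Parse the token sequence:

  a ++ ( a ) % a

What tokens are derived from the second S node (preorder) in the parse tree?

a ++ ( a )

[S [S [A [A [B [C [D a]]]] ++ [B [C [D ( [S [A [B [C [D a]]]]] )]]]]] % [A [B [C [D a]]]]]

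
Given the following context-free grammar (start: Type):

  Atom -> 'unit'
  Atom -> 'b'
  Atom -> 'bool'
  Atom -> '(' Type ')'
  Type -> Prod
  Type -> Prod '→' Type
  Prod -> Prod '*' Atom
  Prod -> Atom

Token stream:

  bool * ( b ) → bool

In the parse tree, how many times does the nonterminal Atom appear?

[Type [Prod [Prod [Atom bool]] * [Atom ( [Type [Prod [Atom b]]] )]] → [Type [Prod [Atom bool]]]]

4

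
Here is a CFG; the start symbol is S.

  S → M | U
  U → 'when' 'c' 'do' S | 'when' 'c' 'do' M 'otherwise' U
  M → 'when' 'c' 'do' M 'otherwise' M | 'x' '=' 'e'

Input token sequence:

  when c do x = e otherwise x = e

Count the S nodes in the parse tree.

[S [M when c do [M x = e] otherwise [M x = e]]]

1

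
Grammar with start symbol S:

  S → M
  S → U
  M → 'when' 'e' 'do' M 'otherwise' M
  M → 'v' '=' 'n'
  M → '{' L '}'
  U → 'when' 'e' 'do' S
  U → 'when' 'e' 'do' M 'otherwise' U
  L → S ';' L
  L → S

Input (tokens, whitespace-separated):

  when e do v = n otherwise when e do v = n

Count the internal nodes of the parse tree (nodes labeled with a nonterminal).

[S [U when e do [M v = n] otherwise [U when e do [S [M v = n]]]]]

6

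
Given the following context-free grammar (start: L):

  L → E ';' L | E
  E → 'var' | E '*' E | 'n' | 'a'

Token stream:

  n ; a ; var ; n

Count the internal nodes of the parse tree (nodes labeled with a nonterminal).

8

[L [E n] ; [L [E a] ; [L [E var] ; [L [E n]]]]]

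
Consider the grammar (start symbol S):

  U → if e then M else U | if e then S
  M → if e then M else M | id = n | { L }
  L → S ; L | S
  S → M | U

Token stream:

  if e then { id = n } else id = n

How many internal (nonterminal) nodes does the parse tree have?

[S [M if e then [M { [L [S [M id = n]]] }] else [M id = n]]]

7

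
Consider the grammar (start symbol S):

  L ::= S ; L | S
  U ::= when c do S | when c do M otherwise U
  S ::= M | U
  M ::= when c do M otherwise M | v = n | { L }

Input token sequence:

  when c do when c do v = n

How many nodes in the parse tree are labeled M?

[S [U when c do [S [U when c do [S [M v = n]]]]]]

1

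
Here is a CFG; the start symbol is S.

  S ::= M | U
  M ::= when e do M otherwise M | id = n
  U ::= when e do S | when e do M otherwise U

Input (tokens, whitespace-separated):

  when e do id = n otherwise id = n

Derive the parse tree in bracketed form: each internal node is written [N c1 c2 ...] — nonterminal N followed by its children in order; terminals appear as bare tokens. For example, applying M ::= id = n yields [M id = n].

S
M
when e do M otherwise M
when e do id = n otherwise M
when e do id = n otherwise id = n

[S [M when e do [M id = n] otherwise [M id = n]]]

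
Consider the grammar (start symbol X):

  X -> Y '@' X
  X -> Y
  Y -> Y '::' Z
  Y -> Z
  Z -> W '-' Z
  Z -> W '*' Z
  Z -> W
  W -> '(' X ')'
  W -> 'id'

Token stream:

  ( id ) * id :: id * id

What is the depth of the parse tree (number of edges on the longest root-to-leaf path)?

[X [Y [Y [Z [W ( [X [Y [Z [W id]]]] )] * [Z [W id]]]] :: [Z [W id] * [Z [W id]]]]]

9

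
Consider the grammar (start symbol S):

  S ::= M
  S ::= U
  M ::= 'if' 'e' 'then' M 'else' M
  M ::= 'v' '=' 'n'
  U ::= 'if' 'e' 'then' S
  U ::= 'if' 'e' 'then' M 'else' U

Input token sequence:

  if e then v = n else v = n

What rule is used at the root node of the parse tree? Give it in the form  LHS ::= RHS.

S ::= M

[S [M if e then [M v = n] else [M v = n]]]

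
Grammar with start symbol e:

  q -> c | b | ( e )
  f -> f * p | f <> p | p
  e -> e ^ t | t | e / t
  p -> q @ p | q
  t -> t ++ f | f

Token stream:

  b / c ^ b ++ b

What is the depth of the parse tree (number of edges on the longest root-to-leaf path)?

[e [e [e [t [f [p [q b]]]]] / [t [f [p [q c]]]]] ^ [t [t [f [p [q b]]]] ++ [f [p [q b]]]]]

7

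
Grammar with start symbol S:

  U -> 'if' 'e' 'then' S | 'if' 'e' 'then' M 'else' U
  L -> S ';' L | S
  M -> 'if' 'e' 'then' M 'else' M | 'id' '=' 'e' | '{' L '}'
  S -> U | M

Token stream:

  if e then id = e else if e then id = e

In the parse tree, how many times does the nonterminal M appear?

2

[S [U if e then [M id = e] else [U if e then [S [M id = e]]]]]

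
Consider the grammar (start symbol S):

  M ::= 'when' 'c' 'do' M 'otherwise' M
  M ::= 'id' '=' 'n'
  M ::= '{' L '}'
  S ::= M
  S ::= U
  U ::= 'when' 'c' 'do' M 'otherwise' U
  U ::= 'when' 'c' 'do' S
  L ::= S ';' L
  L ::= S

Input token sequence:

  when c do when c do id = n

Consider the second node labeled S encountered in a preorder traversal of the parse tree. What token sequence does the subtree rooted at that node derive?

when c do id = n

[S [U when c do [S [U when c do [S [M id = n]]]]]]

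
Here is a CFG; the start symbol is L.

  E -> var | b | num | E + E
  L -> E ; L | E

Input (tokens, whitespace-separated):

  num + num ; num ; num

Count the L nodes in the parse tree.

[L [E [E num] + [E num]] ; [L [E num] ; [L [E num]]]]

3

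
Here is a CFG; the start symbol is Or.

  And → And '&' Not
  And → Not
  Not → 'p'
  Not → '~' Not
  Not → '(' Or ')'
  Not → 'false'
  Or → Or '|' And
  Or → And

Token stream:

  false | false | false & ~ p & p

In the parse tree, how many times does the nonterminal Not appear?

[Or [Or [Or [And [Not false]]] | [And [Not false]]] | [And [And [And [Not false]] & [Not ~ [Not p]]] & [Not p]]]

6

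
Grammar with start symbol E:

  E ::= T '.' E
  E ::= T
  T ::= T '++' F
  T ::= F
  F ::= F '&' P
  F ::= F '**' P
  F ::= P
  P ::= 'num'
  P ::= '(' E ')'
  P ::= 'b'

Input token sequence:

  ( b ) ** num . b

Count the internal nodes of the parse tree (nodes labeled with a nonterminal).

[E [T [F [F [P ( [E [T [F [P b]]]] )]] ** [P num]]] . [E [T [F [P b]]]]]

14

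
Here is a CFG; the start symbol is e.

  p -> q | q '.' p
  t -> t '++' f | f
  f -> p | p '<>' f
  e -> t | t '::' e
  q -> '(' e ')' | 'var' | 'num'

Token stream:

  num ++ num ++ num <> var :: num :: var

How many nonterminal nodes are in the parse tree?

[e [t [t [t [f [p [q num]]]] ++ [f [p [q num]]]] ++ [f [p [q num]] <> [f [p [q var]]]]] :: [e [t [f [p [q num]]]] :: [e [t [f [p [q var]]]]]]]

26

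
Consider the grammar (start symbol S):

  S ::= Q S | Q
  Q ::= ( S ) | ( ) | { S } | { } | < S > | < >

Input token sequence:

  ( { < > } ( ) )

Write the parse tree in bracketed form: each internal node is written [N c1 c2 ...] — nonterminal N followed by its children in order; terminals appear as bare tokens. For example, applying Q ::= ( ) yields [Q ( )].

S
Q
( S )
( Q S )
( { S } S )
( { Q } S )
( { < > } S )
( { < > } Q )
( { < > } ( ) )

[S [Q ( [S [Q { [S [Q < >]] }] [S [Q ( )]]] )]]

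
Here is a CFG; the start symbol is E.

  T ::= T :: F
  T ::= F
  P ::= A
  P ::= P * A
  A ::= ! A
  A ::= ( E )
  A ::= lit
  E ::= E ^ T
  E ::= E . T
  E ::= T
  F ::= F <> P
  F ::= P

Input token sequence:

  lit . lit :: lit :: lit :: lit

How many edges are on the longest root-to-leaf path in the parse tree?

[E [E [T [F [P [A lit]]]]] . [T [T [T [T [F [P [A lit]]]] :: [F [P [A lit]]]] :: [F [P [A lit]]]] :: [F [P [A lit]]]]]

8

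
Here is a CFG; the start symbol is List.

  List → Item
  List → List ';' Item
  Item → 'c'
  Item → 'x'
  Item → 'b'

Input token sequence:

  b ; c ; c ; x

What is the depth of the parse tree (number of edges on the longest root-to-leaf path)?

5

[List [List [List [List [Item b]] ; [Item c]] ; [Item c]] ; [Item x]]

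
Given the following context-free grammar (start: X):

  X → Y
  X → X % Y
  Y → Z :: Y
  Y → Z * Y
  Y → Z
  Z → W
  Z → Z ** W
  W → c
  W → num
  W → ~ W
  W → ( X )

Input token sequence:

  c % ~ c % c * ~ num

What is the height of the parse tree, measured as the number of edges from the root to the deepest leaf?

[X [X [X [Y [Z [W c]]]] % [Y [Z [W ~ [W c]]]]] % [Y [Z [W c]] * [Y [Z [W ~ [W num]]]]]]

6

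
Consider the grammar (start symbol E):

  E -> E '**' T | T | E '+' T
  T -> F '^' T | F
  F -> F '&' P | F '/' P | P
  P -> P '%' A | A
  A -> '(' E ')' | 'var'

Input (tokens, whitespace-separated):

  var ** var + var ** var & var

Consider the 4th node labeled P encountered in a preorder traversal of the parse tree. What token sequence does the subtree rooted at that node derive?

[E [E [E [E [T [F [P [A var]]]]] ** [T [F [P [A var]]]]] + [T [F [P [A var]]]]] ** [T [F [F [P [A var]]] & [P [A var]]]]]

var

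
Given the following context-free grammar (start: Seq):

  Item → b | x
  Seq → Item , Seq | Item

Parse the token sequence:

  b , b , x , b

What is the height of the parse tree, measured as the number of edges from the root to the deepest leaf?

[Seq [Item b] , [Seq [Item b] , [Seq [Item x] , [Seq [Item b]]]]]

5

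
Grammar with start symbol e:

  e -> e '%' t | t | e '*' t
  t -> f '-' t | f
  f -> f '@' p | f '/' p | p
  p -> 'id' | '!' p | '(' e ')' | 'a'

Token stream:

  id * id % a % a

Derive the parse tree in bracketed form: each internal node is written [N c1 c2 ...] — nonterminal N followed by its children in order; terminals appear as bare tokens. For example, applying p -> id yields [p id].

[e [e [e [e [t [f [p id]]]] * [t [f [p id]]]] % [t [f [p a]]]] % [t [f [p a]]]]

e
e % t
e % t % t
e * t % t % t
t * t % t % t
f * t % t % t
p * t % t % t
id * t % t % t
id * f % t % t
id * p % t % t
id * id % t % t
id * id % f % t
id * id % p % t
id * id % a % t
id * id % a % f
id * id % a % p
id * id % a % a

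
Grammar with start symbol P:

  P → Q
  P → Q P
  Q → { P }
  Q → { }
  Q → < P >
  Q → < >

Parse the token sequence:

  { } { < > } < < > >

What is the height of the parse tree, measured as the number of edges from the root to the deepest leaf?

6

[P [Q { }] [P [Q { [P [Q < >]] }] [P [Q < [P [Q < >]] >]]]]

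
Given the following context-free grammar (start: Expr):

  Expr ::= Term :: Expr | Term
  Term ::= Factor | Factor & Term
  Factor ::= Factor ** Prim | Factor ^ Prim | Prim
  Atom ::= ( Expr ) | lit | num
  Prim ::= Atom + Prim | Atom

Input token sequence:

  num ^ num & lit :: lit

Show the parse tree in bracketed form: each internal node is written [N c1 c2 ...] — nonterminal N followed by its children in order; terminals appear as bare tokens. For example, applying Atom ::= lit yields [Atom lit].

[Expr [Term [Factor [Factor [Prim [Atom num]]] ^ [Prim [Atom num]]] & [Term [Factor [Prim [Atom lit]]]]] :: [Expr [Term [Factor [Prim [Atom lit]]]]]]

Expr
Term :: Expr
Factor & Term :: Expr
Factor ^ Prim & Term :: Expr
Prim ^ Prim & Term :: Expr
Atom ^ Prim & Term :: Expr
num ^ Prim & Term :: Expr
num ^ Atom & Term :: Expr
num ^ num & Term :: Expr
num ^ num & Factor :: Expr
num ^ num & Prim :: Expr
num ^ num & Atom :: Expr
num ^ num & lit :: Expr
num ^ num & lit :: Term
num ^ num & lit :: Factor
num ^ num & lit :: Prim
num ^ num & lit :: Atom
num ^ num & lit :: lit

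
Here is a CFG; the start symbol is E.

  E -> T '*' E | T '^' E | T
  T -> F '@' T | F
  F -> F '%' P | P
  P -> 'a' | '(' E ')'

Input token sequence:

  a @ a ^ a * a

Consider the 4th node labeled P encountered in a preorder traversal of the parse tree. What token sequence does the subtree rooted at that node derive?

a

[E [T [F [P a]] @ [T [F [P a]]]] ^ [E [T [F [P a]]] * [E [T [F [P a]]]]]]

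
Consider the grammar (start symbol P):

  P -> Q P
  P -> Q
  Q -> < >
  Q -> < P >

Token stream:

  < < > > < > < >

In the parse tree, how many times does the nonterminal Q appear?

[P [Q < [P [Q < >]] >] [P [Q < >] [P [Q < >]]]]

4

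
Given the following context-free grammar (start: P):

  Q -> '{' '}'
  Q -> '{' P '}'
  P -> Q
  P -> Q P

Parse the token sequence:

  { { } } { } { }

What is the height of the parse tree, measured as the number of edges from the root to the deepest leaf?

[P [Q { [P [Q { }]] }] [P [Q { }] [P [Q { }]]]]

4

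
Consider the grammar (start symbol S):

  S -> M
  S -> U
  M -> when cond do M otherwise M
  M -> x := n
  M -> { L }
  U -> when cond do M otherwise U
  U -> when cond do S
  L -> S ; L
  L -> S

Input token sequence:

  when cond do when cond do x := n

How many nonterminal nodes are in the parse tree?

[S [U when cond do [S [U when cond do [S [M x := n]]]]]]

6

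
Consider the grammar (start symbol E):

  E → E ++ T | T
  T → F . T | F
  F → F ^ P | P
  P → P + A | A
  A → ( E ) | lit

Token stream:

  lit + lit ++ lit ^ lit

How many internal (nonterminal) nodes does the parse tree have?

[E [E [T [F [P [P [A lit]] + [A lit]]]]] ++ [T [F [F [P [A lit]]] ^ [P [A lit]]]]]

15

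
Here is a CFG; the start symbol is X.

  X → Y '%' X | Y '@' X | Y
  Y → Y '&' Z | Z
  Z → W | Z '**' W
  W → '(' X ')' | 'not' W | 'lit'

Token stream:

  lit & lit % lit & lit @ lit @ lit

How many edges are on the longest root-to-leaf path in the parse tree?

[X [Y [Y [Z [W lit]]] & [Z [W lit]]] % [X [Y [Y [Z [W lit]]] & [Z [W lit]]] @ [X [Y [Z [W lit]]] @ [X [Y [Z [W lit]]]]]]]

7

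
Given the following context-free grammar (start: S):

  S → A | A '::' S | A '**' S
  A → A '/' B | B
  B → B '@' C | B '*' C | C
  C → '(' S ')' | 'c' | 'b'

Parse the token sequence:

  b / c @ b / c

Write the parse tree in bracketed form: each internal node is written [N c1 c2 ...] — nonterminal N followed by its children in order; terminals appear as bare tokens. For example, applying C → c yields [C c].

[S [A [A [A [B [C b]]] / [B [B [C c]] @ [C b]]] / [B [C c]]]]

S
A
A / B
A / B / B
B / B / B
C / B / B
b / B / B
b / B @ C / B
b / C @ C / B
b / c @ C / B
b / c @ b / B
b / c @ b / C
b / c @ b / c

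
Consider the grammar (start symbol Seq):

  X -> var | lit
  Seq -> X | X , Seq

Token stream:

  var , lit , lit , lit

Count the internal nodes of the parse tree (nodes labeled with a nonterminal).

[Seq [X var] , [Seq [X lit] , [Seq [X lit] , [Seq [X lit]]]]]

8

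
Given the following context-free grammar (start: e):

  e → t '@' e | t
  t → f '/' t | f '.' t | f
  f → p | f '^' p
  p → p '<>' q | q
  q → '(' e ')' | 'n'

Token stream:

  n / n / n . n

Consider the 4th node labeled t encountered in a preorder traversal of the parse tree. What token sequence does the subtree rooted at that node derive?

n

[e [t [f [p [q n]]] / [t [f [p [q n]]] / [t [f [p [q n]]] . [t [f [p [q n]]]]]]]]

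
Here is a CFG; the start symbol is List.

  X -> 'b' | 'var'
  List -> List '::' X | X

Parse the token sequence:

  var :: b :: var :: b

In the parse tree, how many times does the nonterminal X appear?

[List [List [List [List [X var]] :: [X b]] :: [X var]] :: [X b]]

4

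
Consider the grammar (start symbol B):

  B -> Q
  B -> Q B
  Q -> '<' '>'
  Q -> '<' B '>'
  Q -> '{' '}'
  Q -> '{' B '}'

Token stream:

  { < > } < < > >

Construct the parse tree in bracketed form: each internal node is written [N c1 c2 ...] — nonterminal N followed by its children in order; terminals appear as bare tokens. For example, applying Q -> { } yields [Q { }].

B
Q B
{ B } B
{ Q } B
{ < > } B
{ < > } Q
{ < > } < B >
{ < > } < Q >
{ < > } < < > >

[B [Q { [B [Q < >]] }] [B [Q < [B [Q < >]] >]]]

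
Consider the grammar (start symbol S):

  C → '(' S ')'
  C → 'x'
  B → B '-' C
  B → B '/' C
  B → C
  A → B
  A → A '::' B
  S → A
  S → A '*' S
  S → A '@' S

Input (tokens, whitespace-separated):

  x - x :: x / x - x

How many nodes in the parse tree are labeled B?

5

[S [A [A [B [B [C x]] - [C x]]] :: [B [B [B [C x]] / [C x]] - [C x]]]]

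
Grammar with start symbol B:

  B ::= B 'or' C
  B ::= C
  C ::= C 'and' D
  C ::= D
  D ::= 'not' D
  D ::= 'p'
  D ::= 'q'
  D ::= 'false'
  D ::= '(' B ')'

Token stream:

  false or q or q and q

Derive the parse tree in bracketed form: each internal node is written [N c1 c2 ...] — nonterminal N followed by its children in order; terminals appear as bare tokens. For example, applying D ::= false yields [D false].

B
B or C
B or C or C
C or C or C
D or C or C
false or C or C
false or D or C
false or q or C
false or q or C and D
false or q or D and D
false or q or q and D
false or q or q and q

[B [B [B [C [D false]]] or [C [D q]]] or [C [C [D q]] and [D q]]]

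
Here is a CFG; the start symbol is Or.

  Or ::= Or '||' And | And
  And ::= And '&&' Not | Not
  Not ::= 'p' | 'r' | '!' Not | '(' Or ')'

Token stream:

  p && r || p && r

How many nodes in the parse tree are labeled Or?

2

[Or [Or [And [And [Not p]] && [Not r]]] || [And [And [Not p]] && [Not r]]]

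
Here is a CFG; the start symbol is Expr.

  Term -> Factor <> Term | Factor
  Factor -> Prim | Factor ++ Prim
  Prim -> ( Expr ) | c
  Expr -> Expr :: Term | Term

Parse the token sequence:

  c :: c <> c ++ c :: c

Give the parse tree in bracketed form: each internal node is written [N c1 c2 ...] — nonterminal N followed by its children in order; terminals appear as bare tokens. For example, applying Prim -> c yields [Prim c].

[Expr [Expr [Expr [Term [Factor [Prim c]]]] :: [Term [Factor [Prim c]] <> [Term [Factor [Factor [Prim c]] ++ [Prim c]]]]] :: [Term [Factor [Prim c]]]]

Expr
Expr :: Term
Expr :: Term :: Term
Term :: Term :: Term
Factor :: Term :: Term
Prim :: Term :: Term
c :: Term :: Term
c :: Factor <> Term :: Term
c :: Prim <> Term :: Term
c :: c <> Term :: Term
c :: c <> Factor :: Term
c :: c <> Factor ++ Prim :: Term
c :: c <> Prim ++ Prim :: Term
c :: c <> c ++ Prim :: Term
c :: c <> c ++ c :: Term
c :: c <> c ++ c :: Factor
c :: c <> c ++ c :: Prim
c :: c <> c ++ c :: c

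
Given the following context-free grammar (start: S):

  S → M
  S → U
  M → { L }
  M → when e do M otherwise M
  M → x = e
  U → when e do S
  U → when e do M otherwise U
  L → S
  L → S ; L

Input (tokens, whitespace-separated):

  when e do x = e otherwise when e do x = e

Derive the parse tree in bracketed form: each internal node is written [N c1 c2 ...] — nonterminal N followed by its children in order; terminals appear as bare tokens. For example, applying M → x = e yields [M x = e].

S
U
when e do M otherwise U
when e do x = e otherwise U
when e do x = e otherwise when e do S
when e do x = e otherwise when e do M
when e do x = e otherwise when e do x = e

[S [U when e do [M x = e] otherwise [U when e do [S [M x = e]]]]]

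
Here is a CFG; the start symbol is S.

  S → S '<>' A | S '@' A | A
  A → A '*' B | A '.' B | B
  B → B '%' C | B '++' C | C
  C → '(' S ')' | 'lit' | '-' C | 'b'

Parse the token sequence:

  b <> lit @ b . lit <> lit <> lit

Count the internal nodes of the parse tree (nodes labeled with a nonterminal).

23

[S [S [S [S [S [A [B [C b]]]] <> [A [B [C lit]]]] @ [A [A [B [C b]]] . [B [C lit]]]] <> [A [B [C lit]]]] <> [A [B [C lit]]]]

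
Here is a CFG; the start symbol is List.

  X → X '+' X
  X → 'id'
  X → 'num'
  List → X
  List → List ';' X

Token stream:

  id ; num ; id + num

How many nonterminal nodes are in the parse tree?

8

[List [List [List [X id]] ; [X num]] ; [X [X id] + [X num]]]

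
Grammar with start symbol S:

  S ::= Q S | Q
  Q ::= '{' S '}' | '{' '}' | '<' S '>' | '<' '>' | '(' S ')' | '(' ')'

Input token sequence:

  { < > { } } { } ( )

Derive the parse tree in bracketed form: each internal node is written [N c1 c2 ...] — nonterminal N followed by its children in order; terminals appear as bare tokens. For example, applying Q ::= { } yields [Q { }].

S
Q S
{ S } S
{ Q S } S
{ < > S } S
{ < > Q } S
{ < > { } } S
{ < > { } } Q S
{ < > { } } { } S
{ < > { } } { } Q
{ < > { } } { } ( )

[S [Q { [S [Q < >] [S [Q { }]]] }] [S [Q { }] [S [Q ( )]]]]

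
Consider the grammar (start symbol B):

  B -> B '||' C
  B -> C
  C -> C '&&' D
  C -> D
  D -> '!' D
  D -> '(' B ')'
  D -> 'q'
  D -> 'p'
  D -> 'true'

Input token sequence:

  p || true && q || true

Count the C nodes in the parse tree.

[B [B [B [C [D p]]] || [C [C [D true]] && [D q]]] || [C [D true]]]

4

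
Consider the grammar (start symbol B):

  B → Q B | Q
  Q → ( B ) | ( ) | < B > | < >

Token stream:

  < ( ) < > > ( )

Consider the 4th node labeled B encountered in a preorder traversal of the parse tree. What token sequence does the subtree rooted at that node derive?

[B [Q < [B [Q ( )] [B [Q < >]]] >] [B [Q ( )]]]

( )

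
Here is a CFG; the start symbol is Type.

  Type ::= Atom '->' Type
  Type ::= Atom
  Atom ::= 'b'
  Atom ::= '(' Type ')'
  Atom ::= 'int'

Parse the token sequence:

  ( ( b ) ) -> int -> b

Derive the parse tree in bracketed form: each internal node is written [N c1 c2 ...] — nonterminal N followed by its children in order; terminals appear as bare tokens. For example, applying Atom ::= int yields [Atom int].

[Type [Atom ( [Type [Atom ( [Type [Atom b]] )]] )] -> [Type [Atom int] -> [Type [Atom b]]]]

Type
Atom -> Type
( Type ) -> Type
( Atom ) -> Type
( ( Type ) ) -> Type
( ( Atom ) ) -> Type
( ( b ) ) -> Type
( ( b ) ) -> Atom -> Type
( ( b ) ) -> int -> Type
( ( b ) ) -> int -> Atom
( ( b ) ) -> int -> b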